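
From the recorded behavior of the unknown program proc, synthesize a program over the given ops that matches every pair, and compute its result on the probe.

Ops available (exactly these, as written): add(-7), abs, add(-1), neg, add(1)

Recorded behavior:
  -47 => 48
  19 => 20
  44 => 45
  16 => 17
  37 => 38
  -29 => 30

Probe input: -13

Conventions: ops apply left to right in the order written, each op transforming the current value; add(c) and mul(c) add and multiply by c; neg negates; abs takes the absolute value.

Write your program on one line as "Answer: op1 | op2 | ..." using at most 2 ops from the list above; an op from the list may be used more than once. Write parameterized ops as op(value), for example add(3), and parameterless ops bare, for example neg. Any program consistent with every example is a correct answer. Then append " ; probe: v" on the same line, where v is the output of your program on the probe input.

abs | add(1) ; probe: 14

Check, running the answer program on each example:
  -47 -> 47 -> 48
  19 -> 19 -> 20
  44 -> 44 -> 45
  16 -> 16 -> 17
  37 -> 37 -> 38
  -29 -> 29 -> 30
  probe: -13 -> 13 -> 14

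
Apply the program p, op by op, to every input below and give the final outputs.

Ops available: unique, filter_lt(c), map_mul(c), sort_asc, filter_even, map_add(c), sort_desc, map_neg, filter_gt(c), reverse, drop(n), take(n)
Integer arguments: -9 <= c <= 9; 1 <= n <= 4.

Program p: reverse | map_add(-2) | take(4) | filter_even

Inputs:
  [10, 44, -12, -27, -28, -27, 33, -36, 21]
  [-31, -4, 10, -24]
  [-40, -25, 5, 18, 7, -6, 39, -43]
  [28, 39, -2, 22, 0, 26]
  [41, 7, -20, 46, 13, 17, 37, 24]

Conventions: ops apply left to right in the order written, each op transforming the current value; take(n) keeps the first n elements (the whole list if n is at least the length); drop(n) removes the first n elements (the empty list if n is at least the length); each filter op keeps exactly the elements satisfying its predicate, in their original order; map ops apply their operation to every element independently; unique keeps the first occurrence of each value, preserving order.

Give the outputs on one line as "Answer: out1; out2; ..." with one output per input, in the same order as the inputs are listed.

[-38]; [-26, 8, -6]; [-8]; [24, -2, 20, -4]; [22]

Execution, op by op:
  [10, 44, -12, -27, -28, -27, 33, -36, 21] -> [21, -36, 33, -27, -28, -27, -12, 44, 10] -> [19, -38, 31, -29, -30, -29, -14, 42, 8] -> [19, -38, 31, -29] -> [-38]
  [-31, -4, 10, -24] -> [-24, 10, -4, -31] -> [-26, 8, -6, -33] -> [-26, 8, -6, -33] -> [-26, 8, -6]
  [-40, -25, 5, 18, 7, -6, 39, -43] -> [-43, 39, -6, 7, 18, 5, -25, -40] -> [-45, 37, -8, 5, 16, 3, -27, -42] -> [-45, 37, -8, 5] -> [-8]
  [28, 39, -2, 22, 0, 26] -> [26, 0, 22, -2, 39, 28] -> [24, -2, 20, -4, 37, 26] -> [24, -2, 20, -4] -> [24, -2, 20, -4]
  [41, 7, -20, 46, 13, 17, 37, 24] -> [24, 37, 17, 13, 46, -20, 7, 41] -> [22, 35, 15, 11, 44, -22, 5, 39] -> [22, 35, 15, 11] -> [22]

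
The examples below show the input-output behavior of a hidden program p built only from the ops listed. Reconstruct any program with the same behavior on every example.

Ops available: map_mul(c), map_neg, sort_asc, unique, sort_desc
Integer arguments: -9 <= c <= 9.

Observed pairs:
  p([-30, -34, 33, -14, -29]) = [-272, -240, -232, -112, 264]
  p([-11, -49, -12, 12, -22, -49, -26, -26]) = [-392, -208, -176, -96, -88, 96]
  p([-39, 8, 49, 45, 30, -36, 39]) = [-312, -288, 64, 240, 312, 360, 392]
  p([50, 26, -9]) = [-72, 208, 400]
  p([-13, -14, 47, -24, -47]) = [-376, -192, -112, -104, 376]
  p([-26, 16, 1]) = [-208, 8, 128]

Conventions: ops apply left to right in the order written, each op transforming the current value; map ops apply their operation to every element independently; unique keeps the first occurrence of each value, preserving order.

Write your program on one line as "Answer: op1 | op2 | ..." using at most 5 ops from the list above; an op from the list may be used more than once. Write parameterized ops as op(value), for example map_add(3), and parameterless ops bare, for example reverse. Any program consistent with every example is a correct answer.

unique | sort_asc | map_mul(-1) | map_mul(-8)

Check, running the answer program on each example:
  [-30, -34, 33, -14, -29] -> [-30, -34, 33, -14, -29] -> [-34, -30, -29, -14, 33] -> [34, 30, 29, 14, -33] -> [-272, -240, -232, -112, 264]
  [-11, -49, -12, 12, -22, -49, -26, -26] -> [-11, -49, -12, 12, -22, -26] -> [-49, -26, -22, -12, -11, 12] -> [49, 26, 22, 12, 11, -12] -> [-392, -208, -176, -96, -88, 96]
  [-39, 8, 49, 45, 30, -36, 39] -> [-39, 8, 49, 45, 30, -36, 39] -> [-39, -36, 8, 30, 39, 45, 49] -> [39, 36, -8, -30, -39, -45, -49] -> [-312, -288, 64, 240, 312, 360, 392]
  [50, 26, -9] -> [50, 26, -9] -> [-9, 26, 50] -> [9, -26, -50] -> [-72, 208, 400]
  [-13, -14, 47, -24, -47] -> [-13, -14, 47, -24, -47] -> [-47, -24, -14, -13, 47] -> [47, 24, 14, 13, -47] -> [-376, -192, -112, -104, 376]
  [-26, 16, 1] -> [-26, 16, 1] -> [-26, 1, 16] -> [26, -1, -16] -> [-208, 8, 128]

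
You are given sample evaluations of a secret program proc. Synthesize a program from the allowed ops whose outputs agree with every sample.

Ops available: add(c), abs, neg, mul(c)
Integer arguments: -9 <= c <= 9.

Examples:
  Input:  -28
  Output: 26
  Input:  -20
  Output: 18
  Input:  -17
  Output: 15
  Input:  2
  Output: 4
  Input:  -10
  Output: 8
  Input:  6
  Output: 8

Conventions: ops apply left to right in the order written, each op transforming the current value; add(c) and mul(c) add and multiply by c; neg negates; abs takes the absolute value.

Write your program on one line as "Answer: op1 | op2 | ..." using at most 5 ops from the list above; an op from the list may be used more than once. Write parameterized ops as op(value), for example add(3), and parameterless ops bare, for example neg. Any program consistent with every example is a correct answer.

add(3) | neg | add(1) | abs

Check, running the answer program on each example:
  -28 -> -25 -> 25 -> 26 -> 26
  -20 -> -17 -> 17 -> 18 -> 18
  -17 -> -14 -> 14 -> 15 -> 15
  2 -> 5 -> -5 -> -4 -> 4
  -10 -> -7 -> 7 -> 8 -> 8
  6 -> 9 -> -9 -> -8 -> 8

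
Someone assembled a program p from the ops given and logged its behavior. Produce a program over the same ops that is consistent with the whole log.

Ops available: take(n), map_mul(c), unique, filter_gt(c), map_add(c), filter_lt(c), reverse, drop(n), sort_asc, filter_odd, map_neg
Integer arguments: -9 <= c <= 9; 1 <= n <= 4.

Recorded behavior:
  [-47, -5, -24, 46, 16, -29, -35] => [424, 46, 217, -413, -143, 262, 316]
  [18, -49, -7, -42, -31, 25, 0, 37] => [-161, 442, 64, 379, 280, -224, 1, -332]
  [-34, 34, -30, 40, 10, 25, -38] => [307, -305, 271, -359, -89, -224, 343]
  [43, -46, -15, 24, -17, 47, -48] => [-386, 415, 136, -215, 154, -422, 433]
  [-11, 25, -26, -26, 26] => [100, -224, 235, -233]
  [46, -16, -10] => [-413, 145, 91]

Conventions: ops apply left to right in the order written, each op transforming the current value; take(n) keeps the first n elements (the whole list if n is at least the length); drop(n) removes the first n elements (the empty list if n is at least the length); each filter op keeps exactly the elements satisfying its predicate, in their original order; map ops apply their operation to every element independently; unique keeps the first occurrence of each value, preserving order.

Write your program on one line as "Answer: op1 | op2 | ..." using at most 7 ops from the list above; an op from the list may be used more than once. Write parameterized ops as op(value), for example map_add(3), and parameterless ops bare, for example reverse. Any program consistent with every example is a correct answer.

map_mul(9) | map_neg | unique | reverse | map_add(1) | reverse

Check, running the answer program on each example:
  [-47, -5, -24, 46, 16, -29, -35] -> [-423, -45, -216, 414, 144, -261, -315] -> [423, 45, 216, -414, -144, 261, 315] -> [423, 45, 216, -414, -144, 261, 315] -> [315, 261, -144, -414, 216, 45, 423] -> [316, 262, -143, -413, 217, 46, 424] -> [424, 46, 217, -413, -143, 262, 316]
  [18, -49, -7, -42, -31, 25, 0, 37] -> [162, -441, -63, -378, -279, 225, 0, 333] -> [-162, 441, 63, 378, 279, -225, 0, -333] -> [-162, 441, 63, 378, 279, -225, 0, -333] -> [-333, 0, -225, 279, 378, 63, 441, -162] -> [-332, 1, -224, 280, 379, 64, 442, -161] -> [-161, 442, 64, 379, 280, -224, 1, -332]
  [-34, 34, -30, 40, 10, 25, -38] -> [-306, 306, -270, 360, 90, 225, -342] -> [306, -306, 270, -360, -90, -225, 342] -> [306, -306, 270, -360, -90, -225, 342] -> [342, -225, -90, -360, 270, -306, 306] -> [343, -224, -89, -359, 271, -305, 307] -> [307, -305, 271, -359, -89, -224, 343]
  [43, -46, -15, 24, -17, 47, -48] -> [387, -414, -135, 216, -153, 423, -432] -> [-387, 414, 135, -216, 153, -423, 432] -> [-387, 414, 135, -216, 153, -423, 432] -> [432, -423, 153, -216, 135, 414, -387] -> [433, -422, 154, -215, 136, 415, -386] -> [-386, 415, 136, -215, 154, -422, 433]
  [-11, 25, -26, -26, 26] -> [-99, 225, -234, -234, 234] -> [99, -225, 234, 234, -234] -> [99, -225, 234, -234] -> [-234, 234, -225, 99] -> [-233, 235, -224, 100] -> [100, -224, 235, -233]
  [46, -16, -10] -> [414, -144, -90] -> [-414, 144, 90] -> [-414, 144, 90] -> [90, 144, -414] -> [91, 145, -413] -> [-413, 145, 91]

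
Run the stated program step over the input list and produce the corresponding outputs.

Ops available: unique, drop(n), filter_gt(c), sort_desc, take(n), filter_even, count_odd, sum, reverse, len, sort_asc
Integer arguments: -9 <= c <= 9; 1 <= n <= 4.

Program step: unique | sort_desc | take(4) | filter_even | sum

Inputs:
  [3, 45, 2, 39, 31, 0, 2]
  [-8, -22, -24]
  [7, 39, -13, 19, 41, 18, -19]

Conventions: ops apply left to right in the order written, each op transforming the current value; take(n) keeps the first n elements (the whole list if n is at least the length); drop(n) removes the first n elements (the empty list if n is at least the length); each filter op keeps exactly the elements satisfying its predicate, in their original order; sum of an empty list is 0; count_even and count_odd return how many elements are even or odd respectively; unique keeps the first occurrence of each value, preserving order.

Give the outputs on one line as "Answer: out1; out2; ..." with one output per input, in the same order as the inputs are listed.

Execution, op by op:
  [3, 45, 2, 39, 31, 0, 2] -> [3, 45, 2, 39, 31, 0] -> [45, 39, 31, 3, 2, 0] -> [45, 39, 31, 3] -> [] -> 0
  [-8, -22, -24] -> [-8, -22, -24] -> [-8, -22, -24] -> [-8, -22, -24] -> [-8, -22, -24] -> -54
  [7, 39, -13, 19, 41, 18, -19] -> [7, 39, -13, 19, 41, 18, -19] -> [41, 39, 19, 18, 7, -13, -19] -> [41, 39, 19, 18] -> [18] -> 18

0; -54; 18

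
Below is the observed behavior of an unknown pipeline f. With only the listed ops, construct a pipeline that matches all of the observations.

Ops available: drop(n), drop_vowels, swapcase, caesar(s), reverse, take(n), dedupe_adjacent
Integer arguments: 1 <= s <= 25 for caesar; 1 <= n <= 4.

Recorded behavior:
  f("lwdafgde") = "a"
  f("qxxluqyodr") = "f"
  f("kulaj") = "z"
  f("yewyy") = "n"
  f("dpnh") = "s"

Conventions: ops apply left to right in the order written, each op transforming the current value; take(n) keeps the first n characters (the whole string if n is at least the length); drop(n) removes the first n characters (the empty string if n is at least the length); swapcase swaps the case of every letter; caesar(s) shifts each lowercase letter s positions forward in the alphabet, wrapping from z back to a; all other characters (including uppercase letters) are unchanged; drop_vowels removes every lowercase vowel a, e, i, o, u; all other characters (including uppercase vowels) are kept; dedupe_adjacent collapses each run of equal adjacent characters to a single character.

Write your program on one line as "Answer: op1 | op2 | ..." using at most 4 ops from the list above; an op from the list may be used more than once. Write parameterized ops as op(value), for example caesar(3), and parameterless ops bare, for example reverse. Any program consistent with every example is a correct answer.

caesar(15) | take(4) | take(1)

Check, running the answer program on each example:
  "lwdafgde" -> "alspuvst" -> "alsp" -> "a"
  "qxxluqyodr" -> "fmmajfndsg" -> "fmma" -> "f"
  "kulaj" -> "zjapy" -> "zjap" -> "z"
  "yewyy" -> "ntlnn" -> "ntln" -> "n"
  "dpnh" -> "secw" -> "secw" -> "s"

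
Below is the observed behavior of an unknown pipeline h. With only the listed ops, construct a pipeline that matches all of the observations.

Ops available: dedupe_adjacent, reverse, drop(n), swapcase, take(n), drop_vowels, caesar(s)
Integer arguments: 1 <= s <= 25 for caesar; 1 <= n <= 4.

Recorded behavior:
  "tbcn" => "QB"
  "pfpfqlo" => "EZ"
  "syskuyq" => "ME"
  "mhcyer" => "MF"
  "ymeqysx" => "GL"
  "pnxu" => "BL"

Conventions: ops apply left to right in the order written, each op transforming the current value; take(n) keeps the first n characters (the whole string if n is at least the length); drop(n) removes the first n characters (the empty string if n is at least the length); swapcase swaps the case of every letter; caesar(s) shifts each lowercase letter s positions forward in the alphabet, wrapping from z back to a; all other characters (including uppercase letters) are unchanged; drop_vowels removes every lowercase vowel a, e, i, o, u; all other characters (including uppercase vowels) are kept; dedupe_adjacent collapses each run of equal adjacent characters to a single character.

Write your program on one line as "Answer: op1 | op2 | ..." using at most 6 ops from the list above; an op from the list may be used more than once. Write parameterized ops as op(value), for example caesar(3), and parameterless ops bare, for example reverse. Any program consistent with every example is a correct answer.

reverse | drop_vowels | caesar(14) | swapcase | take(2) | reverse

Check, running the answer program on each example:
  "tbcn" -> "ncbt" -> "ncbt" -> "bqph" -> "BQPH" -> "BQ" -> "QB"
  "pfpfqlo" -> "olqfpfp" -> "lqfpfp" -> "zetdtd" -> "ZETDTD" -> "ZE" -> "EZ"
  "syskuyq" -> "qyuksys" -> "qyksys" -> "emygmg" -> "EMYGMG" -> "EM" -> "ME"
  "mhcyer" -> "reychm" -> "rychm" -> "fmqva" -> "FMQVA" -> "FM" -> "MF"
  "ymeqysx" -> "xsyqemy" -> "xsyqmy" -> "lgmeam" -> "LGMEAM" -> "LG" -> "GL"
  "pnxu" -> "uxnp" -> "xnp" -> "lbd" -> "LBD" -> "LB" -> "BL"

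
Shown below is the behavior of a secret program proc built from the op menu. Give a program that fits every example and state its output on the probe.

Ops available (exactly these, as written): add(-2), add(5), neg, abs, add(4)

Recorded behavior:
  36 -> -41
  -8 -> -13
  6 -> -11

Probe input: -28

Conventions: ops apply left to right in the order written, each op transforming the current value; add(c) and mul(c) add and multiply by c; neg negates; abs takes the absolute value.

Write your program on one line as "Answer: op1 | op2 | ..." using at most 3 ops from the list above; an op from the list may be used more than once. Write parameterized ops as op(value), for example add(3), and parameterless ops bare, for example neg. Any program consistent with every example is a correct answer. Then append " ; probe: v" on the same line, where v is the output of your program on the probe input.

abs | add(5) | neg ; probe: -33

Check, running the answer program on each example:
  36 -> 36 -> 41 -> -41
  -8 -> 8 -> 13 -> -13
  6 -> 6 -> 11 -> -11
  probe: -28 -> 28 -> 33 -> -33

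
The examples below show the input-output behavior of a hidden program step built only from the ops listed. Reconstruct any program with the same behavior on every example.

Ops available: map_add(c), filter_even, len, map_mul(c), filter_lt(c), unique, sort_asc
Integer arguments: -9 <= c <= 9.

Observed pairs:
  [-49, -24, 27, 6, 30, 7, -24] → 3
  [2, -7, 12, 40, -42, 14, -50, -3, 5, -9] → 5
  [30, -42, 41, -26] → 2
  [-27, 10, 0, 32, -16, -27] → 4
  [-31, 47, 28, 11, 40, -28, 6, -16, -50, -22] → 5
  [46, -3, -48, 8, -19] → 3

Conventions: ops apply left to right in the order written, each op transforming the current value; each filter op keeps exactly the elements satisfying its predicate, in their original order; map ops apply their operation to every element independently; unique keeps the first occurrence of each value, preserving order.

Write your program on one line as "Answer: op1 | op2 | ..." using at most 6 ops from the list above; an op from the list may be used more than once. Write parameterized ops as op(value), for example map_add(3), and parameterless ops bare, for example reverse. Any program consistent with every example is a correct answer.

filter_lt(5) | filter_lt(1) | map_add(7) | map_mul(-9) | map_add(7) | len

Check, running the answer program on each example:
  [-49, -24, 27, 6, 30, 7, -24] -> [-49, -24, -24] -> [-49, -24, -24] -> [-42, -17, -17] -> [378, 153, 153] -> [385, 160, 160] -> 3
  [2, -7, 12, 40, -42, 14, -50, -3, 5, -9] -> [2, -7, -42, -50, -3, -9] -> [-7, -42, -50, -3, -9] -> [0, -35, -43, 4, -2] -> [0, 315, 387, -36, 18] -> [7, 322, 394, -29, 25] -> 5
  [30, -42, 41, -26] -> [-42, -26] -> [-42, -26] -> [-35, -19] -> [315, 171] -> [322, 178] -> 2
  [-27, 10, 0, 32, -16, -27] -> [-27, 0, -16, -27] -> [-27, 0, -16, -27] -> [-20, 7, -9, -20] -> [180, -63, 81, 180] -> [187, -56, 88, 187] -> 4
  [-31, 47, 28, 11, 40, -28, 6, -16, -50, -22] -> [-31, -28, -16, -50, -22] -> [-31, -28, -16, -50, -22] -> [-24, -21, -9, -43, -15] -> [216, 189, 81, 387, 135] -> [223, 196, 88, 394, 142] -> 5
  [46, -3, -48, 8, -19] -> [-3, -48, -19] -> [-3, -48, -19] -> [4, -41, -12] -> [-36, 369, 108] -> [-29, 376, 115] -> 3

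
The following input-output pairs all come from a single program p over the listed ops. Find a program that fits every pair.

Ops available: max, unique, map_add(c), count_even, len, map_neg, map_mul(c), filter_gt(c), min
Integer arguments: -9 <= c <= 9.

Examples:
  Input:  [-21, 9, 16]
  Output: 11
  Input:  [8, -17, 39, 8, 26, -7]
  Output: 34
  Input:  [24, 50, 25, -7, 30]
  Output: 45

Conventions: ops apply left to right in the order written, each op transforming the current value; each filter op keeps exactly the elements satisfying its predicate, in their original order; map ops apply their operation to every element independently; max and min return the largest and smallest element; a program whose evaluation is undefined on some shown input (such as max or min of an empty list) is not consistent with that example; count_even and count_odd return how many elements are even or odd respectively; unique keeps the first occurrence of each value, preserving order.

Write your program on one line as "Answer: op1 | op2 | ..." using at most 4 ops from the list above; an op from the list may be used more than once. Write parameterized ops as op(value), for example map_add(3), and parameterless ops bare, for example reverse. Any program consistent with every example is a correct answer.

map_add(-5) | filter_gt(-5) | unique | max

Check, running the answer program on each example:
  [-21, 9, 16] -> [-26, 4, 11] -> [4, 11] -> [4, 11] -> 11
  [8, -17, 39, 8, 26, -7] -> [3, -22, 34, 3, 21, -12] -> [3, 34, 3, 21] -> [3, 34, 21] -> 34
  [24, 50, 25, -7, 30] -> [19, 45, 20, -12, 25] -> [19, 45, 20, 25] -> [19, 45, 20, 25] -> 45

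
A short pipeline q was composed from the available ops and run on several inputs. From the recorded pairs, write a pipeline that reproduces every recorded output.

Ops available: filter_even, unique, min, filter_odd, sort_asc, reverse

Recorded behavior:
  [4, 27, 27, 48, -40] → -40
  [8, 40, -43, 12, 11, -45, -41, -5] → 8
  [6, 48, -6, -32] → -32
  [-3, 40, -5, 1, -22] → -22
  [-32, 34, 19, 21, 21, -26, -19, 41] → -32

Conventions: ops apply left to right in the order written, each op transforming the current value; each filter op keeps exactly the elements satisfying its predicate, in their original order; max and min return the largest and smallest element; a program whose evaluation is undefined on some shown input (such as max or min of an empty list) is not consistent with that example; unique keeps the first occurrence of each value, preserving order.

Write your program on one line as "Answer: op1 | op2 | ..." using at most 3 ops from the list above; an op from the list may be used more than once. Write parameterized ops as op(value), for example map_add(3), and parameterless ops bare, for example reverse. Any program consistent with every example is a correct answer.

filter_even | min

Check, running the answer program on each example:
  [4, 27, 27, 48, -40] -> [4, 48, -40] -> -40
  [8, 40, -43, 12, 11, -45, -41, -5] -> [8, 40, 12] -> 8
  [6, 48, -6, -32] -> [6, 48, -6, -32] -> -32
  [-3, 40, -5, 1, -22] -> [40, -22] -> -22
  [-32, 34, 19, 21, 21, -26, -19, 41] -> [-32, 34, -26] -> -32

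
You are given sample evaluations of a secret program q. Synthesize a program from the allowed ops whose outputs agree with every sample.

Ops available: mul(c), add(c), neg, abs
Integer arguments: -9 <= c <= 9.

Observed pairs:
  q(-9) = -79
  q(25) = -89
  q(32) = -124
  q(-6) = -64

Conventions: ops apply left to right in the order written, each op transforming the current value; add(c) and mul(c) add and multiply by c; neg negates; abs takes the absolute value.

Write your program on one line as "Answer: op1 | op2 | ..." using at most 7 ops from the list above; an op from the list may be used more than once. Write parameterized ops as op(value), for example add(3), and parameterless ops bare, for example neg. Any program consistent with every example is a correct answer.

add(-7) | neg | mul(-5) | abs | add(-1) | neg

Check, running the answer program on each example:
  -9 -> -16 -> 16 -> -80 -> 80 -> 79 -> -79
  25 -> 18 -> -18 -> 90 -> 90 -> 89 -> -89
  32 -> 25 -> -25 -> 125 -> 125 -> 124 -> -124
  -6 -> -13 -> 13 -> -65 -> 65 -> 64 -> -64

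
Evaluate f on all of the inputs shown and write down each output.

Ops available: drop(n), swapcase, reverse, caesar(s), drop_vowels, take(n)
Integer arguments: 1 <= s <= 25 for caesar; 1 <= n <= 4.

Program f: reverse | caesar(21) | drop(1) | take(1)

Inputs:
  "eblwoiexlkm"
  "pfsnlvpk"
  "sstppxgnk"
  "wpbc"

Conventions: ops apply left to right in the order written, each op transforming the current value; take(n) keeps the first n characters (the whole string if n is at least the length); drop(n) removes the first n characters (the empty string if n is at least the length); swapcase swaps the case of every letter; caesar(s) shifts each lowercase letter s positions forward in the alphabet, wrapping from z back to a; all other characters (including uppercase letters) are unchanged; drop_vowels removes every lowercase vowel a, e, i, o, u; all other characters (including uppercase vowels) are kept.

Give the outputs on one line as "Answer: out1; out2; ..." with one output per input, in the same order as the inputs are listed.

Execution, op by op:
  "eblwoiexlkm" -> "mklxeiowlbe" -> "hfgszdjrgwz" -> "fgszdjrgwz" -> "f"
  "pfsnlvpk" -> "kpvlnsfp" -> "fkqginak" -> "kqginak" -> "k"
  "sstppxgnk" -> "kngxpptss" -> "fibskkonn" -> "ibskkonn" -> "i"
  "wpbc" -> "cbpw" -> "xwkr" -> "wkr" -> "w"

"f"; "k"; "i"; "w"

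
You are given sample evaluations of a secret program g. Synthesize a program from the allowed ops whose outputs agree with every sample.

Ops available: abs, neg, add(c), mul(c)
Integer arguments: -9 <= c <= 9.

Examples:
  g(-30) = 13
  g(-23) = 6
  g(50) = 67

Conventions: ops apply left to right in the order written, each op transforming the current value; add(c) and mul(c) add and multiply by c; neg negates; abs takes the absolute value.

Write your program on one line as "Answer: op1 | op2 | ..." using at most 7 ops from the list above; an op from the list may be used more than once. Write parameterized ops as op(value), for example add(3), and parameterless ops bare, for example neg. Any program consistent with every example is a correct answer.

add(7) | neg | add(-1) | add(-4) | add(-5) | abs

Check, running the answer program on each example:
  -30 -> -23 -> 23 -> 22 -> 18 -> 13 -> 13
  -23 -> -16 -> 16 -> 15 -> 11 -> 6 -> 6
  50 -> 57 -> -57 -> -58 -> -62 -> -67 -> 67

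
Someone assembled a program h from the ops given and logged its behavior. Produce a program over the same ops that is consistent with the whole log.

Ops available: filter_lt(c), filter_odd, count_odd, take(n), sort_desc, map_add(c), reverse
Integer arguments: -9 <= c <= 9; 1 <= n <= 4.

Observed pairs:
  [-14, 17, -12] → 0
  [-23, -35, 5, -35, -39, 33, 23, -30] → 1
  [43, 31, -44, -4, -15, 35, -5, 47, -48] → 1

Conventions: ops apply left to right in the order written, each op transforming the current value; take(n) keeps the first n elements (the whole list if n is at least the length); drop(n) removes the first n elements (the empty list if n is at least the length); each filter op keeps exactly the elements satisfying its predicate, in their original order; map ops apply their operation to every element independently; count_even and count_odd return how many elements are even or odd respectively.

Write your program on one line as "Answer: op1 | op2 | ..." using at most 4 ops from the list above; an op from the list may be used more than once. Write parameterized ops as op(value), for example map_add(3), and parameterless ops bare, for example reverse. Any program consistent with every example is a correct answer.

filter_lt(-1) | reverse | take(2) | count_odd

Check, running the answer program on each example:
  [-14, 17, -12] -> [-14, -12] -> [-12, -14] -> [-12, -14] -> 0
  [-23, -35, 5, -35, -39, 33, 23, -30] -> [-23, -35, -35, -39, -30] -> [-30, -39, -35, -35, -23] -> [-30, -39] -> 1
  [43, 31, -44, -4, -15, 35, -5, 47, -48] -> [-44, -4, -15, -5, -48] -> [-48, -5, -15, -4, -44] -> [-48, -5] -> 1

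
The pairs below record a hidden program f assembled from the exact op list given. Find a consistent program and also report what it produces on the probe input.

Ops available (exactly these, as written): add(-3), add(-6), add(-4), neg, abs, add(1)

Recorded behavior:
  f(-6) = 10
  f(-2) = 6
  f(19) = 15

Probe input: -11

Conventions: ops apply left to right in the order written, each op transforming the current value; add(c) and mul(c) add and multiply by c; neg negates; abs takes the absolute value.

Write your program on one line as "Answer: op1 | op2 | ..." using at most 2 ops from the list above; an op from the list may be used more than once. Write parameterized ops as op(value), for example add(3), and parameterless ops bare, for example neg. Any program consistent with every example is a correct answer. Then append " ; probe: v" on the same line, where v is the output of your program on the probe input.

add(-4) | abs ; probe: 15

Check, running the answer program on each example:
  -6 -> -10 -> 10
  -2 -> -6 -> 6
  19 -> 15 -> 15
  probe: -11 -> -15 -> 15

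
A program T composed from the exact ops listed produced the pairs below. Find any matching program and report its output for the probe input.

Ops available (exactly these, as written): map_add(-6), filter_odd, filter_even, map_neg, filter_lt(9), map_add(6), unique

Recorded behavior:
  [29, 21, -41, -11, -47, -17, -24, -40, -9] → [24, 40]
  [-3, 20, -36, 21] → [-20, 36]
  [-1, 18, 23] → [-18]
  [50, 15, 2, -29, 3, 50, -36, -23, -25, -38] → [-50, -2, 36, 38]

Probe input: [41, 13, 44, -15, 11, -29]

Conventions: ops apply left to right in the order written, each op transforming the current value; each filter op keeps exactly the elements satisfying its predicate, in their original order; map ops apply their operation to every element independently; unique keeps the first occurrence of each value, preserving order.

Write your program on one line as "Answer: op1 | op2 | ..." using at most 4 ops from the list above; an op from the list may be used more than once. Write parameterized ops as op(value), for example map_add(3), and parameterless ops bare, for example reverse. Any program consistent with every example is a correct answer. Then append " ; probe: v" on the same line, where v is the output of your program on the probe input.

filter_even | map_neg | unique ; probe: [-44]

Check, running the answer program on each example:
  [29, 21, -41, -11, -47, -17, -24, -40, -9] -> [-24, -40] -> [24, 40] -> [24, 40]
  [-3, 20, -36, 21] -> [20, -36] -> [-20, 36] -> [-20, 36]
  [-1, 18, 23] -> [18] -> [-18] -> [-18]
  [50, 15, 2, -29, 3, 50, -36, -23, -25, -38] -> [50, 2, 50, -36, -38] -> [-50, -2, -50, 36, 38] -> [-50, -2, 36, 38]
  probe: [41, 13, 44, -15, 11, -29] -> [44] -> [-44] -> [-44]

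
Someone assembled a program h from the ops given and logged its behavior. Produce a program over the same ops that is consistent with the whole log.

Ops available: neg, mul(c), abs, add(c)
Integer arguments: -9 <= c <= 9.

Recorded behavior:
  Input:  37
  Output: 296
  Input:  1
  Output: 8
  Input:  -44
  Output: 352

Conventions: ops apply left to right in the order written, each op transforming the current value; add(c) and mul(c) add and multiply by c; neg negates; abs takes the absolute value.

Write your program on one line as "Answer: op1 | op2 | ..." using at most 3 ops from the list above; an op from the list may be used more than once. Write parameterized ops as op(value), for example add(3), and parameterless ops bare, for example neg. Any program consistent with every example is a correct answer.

abs | mul(4) | mul(2)

Check, running the answer program on each example:
  37 -> 37 -> 148 -> 296
  1 -> 1 -> 4 -> 8
  -44 -> 44 -> 176 -> 352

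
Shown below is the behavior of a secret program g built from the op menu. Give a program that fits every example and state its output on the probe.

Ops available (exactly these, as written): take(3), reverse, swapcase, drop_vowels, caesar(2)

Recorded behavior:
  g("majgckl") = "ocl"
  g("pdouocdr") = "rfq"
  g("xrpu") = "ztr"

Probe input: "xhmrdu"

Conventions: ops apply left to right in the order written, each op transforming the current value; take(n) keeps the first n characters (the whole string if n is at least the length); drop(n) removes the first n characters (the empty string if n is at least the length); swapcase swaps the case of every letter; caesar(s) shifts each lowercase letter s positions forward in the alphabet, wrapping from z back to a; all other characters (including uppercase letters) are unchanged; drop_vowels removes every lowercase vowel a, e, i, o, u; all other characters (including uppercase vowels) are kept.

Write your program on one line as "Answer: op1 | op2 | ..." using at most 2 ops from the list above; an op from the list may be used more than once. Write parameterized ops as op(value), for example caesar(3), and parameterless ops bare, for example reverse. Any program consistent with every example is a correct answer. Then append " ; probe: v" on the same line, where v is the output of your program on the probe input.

take(3) | caesar(2) ; probe: "zjo"

Check, running the answer program on each example:
  "majgckl" -> "maj" -> "ocl"
  "pdouocdr" -> "pdo" -> "rfq"
  "xrpu" -> "xrp" -> "ztr"
  probe: "xhmrdu" -> "xhm" -> "zjo"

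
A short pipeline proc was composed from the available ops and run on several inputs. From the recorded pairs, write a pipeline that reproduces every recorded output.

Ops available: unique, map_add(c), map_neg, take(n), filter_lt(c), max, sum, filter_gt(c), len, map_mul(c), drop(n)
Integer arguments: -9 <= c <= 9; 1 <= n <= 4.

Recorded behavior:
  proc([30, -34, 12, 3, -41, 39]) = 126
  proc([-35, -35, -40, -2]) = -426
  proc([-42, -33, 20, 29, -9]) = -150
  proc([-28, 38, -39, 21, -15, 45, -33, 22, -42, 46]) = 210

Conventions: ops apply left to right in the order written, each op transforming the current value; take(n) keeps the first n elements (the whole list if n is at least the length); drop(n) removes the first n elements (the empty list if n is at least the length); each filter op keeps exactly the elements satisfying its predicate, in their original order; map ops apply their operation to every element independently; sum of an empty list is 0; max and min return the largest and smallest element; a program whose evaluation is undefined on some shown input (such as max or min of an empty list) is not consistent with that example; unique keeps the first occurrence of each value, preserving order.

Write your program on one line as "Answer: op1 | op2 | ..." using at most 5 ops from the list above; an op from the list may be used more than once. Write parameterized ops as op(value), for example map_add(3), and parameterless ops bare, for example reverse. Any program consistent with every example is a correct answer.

map_add(2) | map_mul(-6) | map_neg | unique | sum

Check, running the answer program on each example:
  [30, -34, 12, 3, -41, 39] -> [32, -32, 14, 5, -39, 41] -> [-192, 192, -84, -30, 234, -246] -> [192, -192, 84, 30, -234, 246] -> [192, -192, 84, 30, -234, 246] -> 126
  [-35, -35, -40, -2] -> [-33, -33, -38, 0] -> [198, 198, 228, 0] -> [-198, -198, -228, 0] -> [-198, -228, 0] -> -426
  [-42, -33, 20, 29, -9] -> [-40, -31, 22, 31, -7] -> [240, 186, -132, -186, 42] -> [-240, -186, 132, 186, -42] -> [-240, -186, 132, 186, -42] -> -150
  [-28, 38, -39, 21, -15, 45, -33, 22, -42, 46] -> [-26, 40, -37, 23, -13, 47, -31, 24, -40, 48] -> [156, -240, 222, -138, 78, -282, 186, -144, 240, -288] -> [-156, 240, -222, 138, -78, 282, -186, 144, -240, 288] -> [-156, 240, -222, 138, -78, 282, -186, 144, -240, 288] -> 210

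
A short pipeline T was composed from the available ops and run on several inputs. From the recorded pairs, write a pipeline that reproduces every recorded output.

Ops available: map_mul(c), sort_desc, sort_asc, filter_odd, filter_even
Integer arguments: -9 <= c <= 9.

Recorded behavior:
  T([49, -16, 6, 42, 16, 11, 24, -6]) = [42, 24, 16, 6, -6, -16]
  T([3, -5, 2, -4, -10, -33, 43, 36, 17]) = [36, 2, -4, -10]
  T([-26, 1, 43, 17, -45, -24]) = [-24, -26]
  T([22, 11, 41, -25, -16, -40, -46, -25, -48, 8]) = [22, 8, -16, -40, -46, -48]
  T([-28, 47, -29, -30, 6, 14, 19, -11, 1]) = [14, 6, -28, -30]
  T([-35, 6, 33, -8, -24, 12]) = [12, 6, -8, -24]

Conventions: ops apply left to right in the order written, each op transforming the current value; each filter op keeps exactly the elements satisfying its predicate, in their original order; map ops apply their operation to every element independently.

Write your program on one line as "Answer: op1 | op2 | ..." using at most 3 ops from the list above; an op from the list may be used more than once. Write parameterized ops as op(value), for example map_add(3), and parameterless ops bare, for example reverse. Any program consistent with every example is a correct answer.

sort_desc | filter_even

Check, running the answer program on each example:
  [49, -16, 6, 42, 16, 11, 24, -6] -> [49, 42, 24, 16, 11, 6, -6, -16] -> [42, 24, 16, 6, -6, -16]
  [3, -5, 2, -4, -10, -33, 43, 36, 17] -> [43, 36, 17, 3, 2, -4, -5, -10, -33] -> [36, 2, -4, -10]
  [-26, 1, 43, 17, -45, -24] -> [43, 17, 1, -24, -26, -45] -> [-24, -26]
  [22, 11, 41, -25, -16, -40, -46, -25, -48, 8] -> [41, 22, 11, 8, -16, -25, -25, -40, -46, -48] -> [22, 8, -16, -40, -46, -48]
  [-28, 47, -29, -30, 6, 14, 19, -11, 1] -> [47, 19, 14, 6, 1, -11, -28, -29, -30] -> [14, 6, -28, -30]
  [-35, 6, 33, -8, -24, 12] -> [33, 12, 6, -8, -24, -35] -> [12, 6, -8, -24]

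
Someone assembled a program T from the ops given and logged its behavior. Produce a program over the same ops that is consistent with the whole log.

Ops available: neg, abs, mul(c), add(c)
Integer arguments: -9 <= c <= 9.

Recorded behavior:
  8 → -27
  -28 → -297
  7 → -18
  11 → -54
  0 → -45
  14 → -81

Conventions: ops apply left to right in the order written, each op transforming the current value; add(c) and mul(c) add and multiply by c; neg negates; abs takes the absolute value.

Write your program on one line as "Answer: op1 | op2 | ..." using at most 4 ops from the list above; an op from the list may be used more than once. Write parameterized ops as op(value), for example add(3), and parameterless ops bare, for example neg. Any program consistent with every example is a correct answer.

add(-5) | abs | mul(-9)

Check, running the answer program on each example:
  8 -> 3 -> 3 -> -27
  -28 -> -33 -> 33 -> -297
  7 -> 2 -> 2 -> -18
  11 -> 6 -> 6 -> -54
  0 -> -5 -> 5 -> -45
  14 -> 9 -> 9 -> -81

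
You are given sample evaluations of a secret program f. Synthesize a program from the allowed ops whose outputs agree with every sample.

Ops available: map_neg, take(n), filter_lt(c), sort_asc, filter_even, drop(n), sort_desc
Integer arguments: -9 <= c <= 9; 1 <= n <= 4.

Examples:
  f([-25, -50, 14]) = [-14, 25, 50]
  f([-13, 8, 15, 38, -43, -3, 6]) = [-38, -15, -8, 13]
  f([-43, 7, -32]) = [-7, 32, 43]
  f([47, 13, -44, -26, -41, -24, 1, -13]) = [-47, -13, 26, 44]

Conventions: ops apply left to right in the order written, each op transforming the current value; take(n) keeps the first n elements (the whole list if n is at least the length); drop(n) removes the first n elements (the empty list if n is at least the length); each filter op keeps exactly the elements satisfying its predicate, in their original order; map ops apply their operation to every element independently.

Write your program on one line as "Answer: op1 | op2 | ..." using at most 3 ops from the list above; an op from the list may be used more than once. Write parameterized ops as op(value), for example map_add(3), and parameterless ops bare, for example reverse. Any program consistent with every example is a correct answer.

take(4) | map_neg | sort_asc

Check, running the answer program on each example:
  [-25, -50, 14] -> [-25, -50, 14] -> [25, 50, -14] -> [-14, 25, 50]
  [-13, 8, 15, 38, -43, -3, 6] -> [-13, 8, 15, 38] -> [13, -8, -15, -38] -> [-38, -15, -8, 13]
  [-43, 7, -32] -> [-43, 7, -32] -> [43, -7, 32] -> [-7, 32, 43]
  [47, 13, -44, -26, -41, -24, 1, -13] -> [47, 13, -44, -26] -> [-47, -13, 44, 26] -> [-47, -13, 26, 44]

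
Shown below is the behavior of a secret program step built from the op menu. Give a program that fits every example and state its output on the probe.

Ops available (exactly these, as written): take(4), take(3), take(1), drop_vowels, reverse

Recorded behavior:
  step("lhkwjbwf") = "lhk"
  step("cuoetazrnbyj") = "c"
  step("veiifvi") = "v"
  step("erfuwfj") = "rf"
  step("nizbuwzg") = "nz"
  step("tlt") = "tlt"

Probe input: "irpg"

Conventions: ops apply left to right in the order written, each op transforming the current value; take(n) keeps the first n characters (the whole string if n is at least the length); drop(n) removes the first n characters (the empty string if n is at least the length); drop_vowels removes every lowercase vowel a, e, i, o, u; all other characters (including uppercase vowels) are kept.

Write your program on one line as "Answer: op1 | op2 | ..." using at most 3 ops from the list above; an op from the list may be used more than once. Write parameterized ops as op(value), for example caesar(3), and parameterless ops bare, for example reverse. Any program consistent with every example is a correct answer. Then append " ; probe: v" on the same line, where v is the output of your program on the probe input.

take(4) | take(3) | drop_vowels ; probe: "rp"

Check, running the answer program on each example:
  "lhkwjbwf" -> "lhkw" -> "lhk" -> "lhk"
  "cuoetazrnbyj" -> "cuoe" -> "cuo" -> "c"
  "veiifvi" -> "veii" -> "vei" -> "v"
  "erfuwfj" -> "erfu" -> "erf" -> "rf"
  "nizbuwzg" -> "nizb" -> "niz" -> "nz"
  "tlt" -> "tlt" -> "tlt" -> "tlt"
  probe: "irpg" -> "irpg" -> "irp" -> "rp"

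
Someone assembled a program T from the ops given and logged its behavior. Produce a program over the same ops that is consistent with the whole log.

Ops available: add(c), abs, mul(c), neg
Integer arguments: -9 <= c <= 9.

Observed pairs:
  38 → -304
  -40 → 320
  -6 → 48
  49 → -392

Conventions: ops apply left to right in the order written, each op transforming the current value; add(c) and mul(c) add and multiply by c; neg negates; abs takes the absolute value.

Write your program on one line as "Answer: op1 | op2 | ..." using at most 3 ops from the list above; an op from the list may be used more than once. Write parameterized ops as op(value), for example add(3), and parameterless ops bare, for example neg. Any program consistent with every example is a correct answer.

neg | mul(-8) | neg

Check, running the answer program on each example:
  38 -> -38 -> 304 -> -304
  -40 -> 40 -> -320 -> 320
  -6 -> 6 -> -48 -> 48
  49 -> -49 -> 392 -> -392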